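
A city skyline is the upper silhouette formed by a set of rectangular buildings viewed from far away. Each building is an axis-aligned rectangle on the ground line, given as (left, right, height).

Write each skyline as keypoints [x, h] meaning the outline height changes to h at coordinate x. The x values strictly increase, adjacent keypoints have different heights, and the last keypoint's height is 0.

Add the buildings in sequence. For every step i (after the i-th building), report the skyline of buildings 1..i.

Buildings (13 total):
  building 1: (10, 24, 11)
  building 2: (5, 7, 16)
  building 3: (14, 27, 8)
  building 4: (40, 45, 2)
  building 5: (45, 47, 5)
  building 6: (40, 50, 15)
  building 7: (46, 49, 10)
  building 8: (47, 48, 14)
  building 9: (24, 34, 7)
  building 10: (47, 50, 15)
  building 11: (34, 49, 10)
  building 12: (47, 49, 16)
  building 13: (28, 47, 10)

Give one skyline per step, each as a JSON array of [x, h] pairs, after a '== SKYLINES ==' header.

== SKYLINES ==
[[10,11],[24,0]]
[[5,16],[7,0],[10,11],[24,0]]
[[5,16],[7,0],[10,11],[24,8],[27,0]]
[[5,16],[7,0],[10,11],[24,8],[27,0],[40,2],[45,0]]
[[5,16],[7,0],[10,11],[24,8],[27,0],[40,2],[45,5],[47,0]]
[[5,16],[7,0],[10,11],[24,8],[27,0],[40,15],[50,0]]
[[5,16],[7,0],[10,11],[24,8],[27,0],[40,15],[50,0]]
[[5,16],[7,0],[10,11],[24,8],[27,0],[40,15],[50,0]]
[[5,16],[7,0],[10,11],[24,8],[27,7],[34,0],[40,15],[50,0]]
[[5,16],[7,0],[10,11],[24,8],[27,7],[34,0],[40,15],[50,0]]
[[5,16],[7,0],[10,11],[24,8],[27,7],[34,10],[40,15],[50,0]]
[[5,16],[7,0],[10,11],[24,8],[27,7],[34,10],[40,15],[47,16],[49,15],[50,0]]
[[5,16],[7,0],[10,11],[24,8],[27,7],[28,10],[40,15],[47,16],[49,15],[50,0]]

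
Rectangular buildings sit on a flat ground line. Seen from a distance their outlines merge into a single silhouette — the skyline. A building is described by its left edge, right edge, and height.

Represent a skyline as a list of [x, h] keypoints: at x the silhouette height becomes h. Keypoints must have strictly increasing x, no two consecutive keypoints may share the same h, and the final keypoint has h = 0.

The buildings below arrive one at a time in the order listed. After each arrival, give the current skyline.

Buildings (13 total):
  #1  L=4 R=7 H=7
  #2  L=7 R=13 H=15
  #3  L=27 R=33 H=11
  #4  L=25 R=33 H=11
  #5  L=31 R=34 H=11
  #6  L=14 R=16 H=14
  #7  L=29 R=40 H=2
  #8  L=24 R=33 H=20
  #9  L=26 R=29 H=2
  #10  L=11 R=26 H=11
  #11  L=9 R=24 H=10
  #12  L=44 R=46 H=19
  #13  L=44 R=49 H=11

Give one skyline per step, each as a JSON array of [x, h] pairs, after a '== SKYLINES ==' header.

== SKYLINES ==
[[4,7],[7,0]]
[[4,7],[7,15],[13,0]]
[[4,7],[7,15],[13,0],[27,11],[33,0]]
[[4,7],[7,15],[13,0],[25,11],[33,0]]
[[4,7],[7,15],[13,0],[25,11],[34,0]]
[[4,7],[7,15],[13,0],[14,14],[16,0],[25,11],[34,0]]
[[4,7],[7,15],[13,0],[14,14],[16,0],[25,11],[34,2],[40,0]]
[[4,7],[7,15],[13,0],[14,14],[16,0],[24,20],[33,11],[34,2],[40,0]]
[[4,7],[7,15],[13,0],[14,14],[16,0],[24,20],[33,11],[34,2],[40,0]]
[[4,7],[7,15],[13,11],[14,14],[16,11],[24,20],[33,11],[34,2],[40,0]]
[[4,7],[7,15],[13,11],[14,14],[16,11],[24,20],[33,11],[34,2],[40,0]]
[[4,7],[7,15],[13,11],[14,14],[16,11],[24,20],[33,11],[34,2],[40,0],[44,19],[46,0]]
[[4,7],[7,15],[13,11],[14,14],[16,11],[24,20],[33,11],[34,2],[40,0],[44,19],[46,11],[49,0]]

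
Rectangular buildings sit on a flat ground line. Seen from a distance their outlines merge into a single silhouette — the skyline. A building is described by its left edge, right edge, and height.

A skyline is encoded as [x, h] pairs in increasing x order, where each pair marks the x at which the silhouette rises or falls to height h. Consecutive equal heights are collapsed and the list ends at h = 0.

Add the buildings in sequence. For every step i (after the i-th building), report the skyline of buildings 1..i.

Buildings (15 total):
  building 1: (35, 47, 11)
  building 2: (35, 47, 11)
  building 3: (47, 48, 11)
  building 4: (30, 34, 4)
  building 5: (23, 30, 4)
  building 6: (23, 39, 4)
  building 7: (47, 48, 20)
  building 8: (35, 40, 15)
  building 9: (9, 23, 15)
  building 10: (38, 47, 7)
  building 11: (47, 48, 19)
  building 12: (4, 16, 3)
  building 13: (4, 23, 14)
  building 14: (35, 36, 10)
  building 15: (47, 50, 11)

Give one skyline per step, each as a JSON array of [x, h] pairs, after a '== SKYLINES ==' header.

== SKYLINES ==
[[35,11],[47,0]]
[[35,11],[47,0]]
[[35,11],[48,0]]
[[30,4],[34,0],[35,11],[48,0]]
[[23,4],[34,0],[35,11],[48,0]]
[[23,4],[35,11],[48,0]]
[[23,4],[35,11],[47,20],[48,0]]
[[23,4],[35,15],[40,11],[47,20],[48,0]]
[[9,15],[23,4],[35,15],[40,11],[47,20],[48,0]]
[[9,15],[23,4],[35,15],[40,11],[47,20],[48,0]]
[[9,15],[23,4],[35,15],[40,11],[47,20],[48,0]]
[[4,3],[9,15],[23,4],[35,15],[40,11],[47,20],[48,0]]
[[4,14],[9,15],[23,4],[35,15],[40,11],[47,20],[48,0]]
[[4,14],[9,15],[23,4],[35,15],[40,11],[47,20],[48,0]]
[[4,14],[9,15],[23,4],[35,15],[40,11],[47,20],[48,11],[50,0]]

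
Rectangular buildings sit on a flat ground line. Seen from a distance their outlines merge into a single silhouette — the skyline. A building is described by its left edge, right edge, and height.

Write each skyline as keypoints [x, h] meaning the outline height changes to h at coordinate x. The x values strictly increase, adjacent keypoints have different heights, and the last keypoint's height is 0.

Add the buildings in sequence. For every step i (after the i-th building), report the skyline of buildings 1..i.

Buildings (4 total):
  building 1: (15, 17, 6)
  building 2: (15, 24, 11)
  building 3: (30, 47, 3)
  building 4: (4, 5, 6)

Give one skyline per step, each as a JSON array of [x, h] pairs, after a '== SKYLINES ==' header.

== SKYLINES ==
[[15,6],[17,0]]
[[15,11],[24,0]]
[[15,11],[24,0],[30,3],[47,0]]
[[4,6],[5,0],[15,11],[24,0],[30,3],[47,0]]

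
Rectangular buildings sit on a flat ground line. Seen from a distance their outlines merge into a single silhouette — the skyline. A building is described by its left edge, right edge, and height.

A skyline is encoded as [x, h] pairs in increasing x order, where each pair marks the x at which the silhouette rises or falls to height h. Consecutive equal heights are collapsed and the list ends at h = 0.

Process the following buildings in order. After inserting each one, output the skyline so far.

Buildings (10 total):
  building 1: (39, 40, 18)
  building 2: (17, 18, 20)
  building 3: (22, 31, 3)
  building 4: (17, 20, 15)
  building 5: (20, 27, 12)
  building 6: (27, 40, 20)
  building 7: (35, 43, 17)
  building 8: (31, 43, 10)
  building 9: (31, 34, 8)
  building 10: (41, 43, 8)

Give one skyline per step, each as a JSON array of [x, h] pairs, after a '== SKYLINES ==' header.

== SKYLINES ==
[[39,18],[40,0]]
[[17,20],[18,0],[39,18],[40,0]]
[[17,20],[18,0],[22,3],[31,0],[39,18],[40,0]]
[[17,20],[18,15],[20,0],[22,3],[31,0],[39,18],[40,0]]
[[17,20],[18,15],[20,12],[27,3],[31,0],[39,18],[40,0]]
[[17,20],[18,15],[20,12],[27,20],[40,0]]
[[17,20],[18,15],[20,12],[27,20],[40,17],[43,0]]
[[17,20],[18,15],[20,12],[27,20],[40,17],[43,0]]
[[17,20],[18,15],[20,12],[27,20],[40,17],[43,0]]
[[17,20],[18,15],[20,12],[27,20],[40,17],[43,0]]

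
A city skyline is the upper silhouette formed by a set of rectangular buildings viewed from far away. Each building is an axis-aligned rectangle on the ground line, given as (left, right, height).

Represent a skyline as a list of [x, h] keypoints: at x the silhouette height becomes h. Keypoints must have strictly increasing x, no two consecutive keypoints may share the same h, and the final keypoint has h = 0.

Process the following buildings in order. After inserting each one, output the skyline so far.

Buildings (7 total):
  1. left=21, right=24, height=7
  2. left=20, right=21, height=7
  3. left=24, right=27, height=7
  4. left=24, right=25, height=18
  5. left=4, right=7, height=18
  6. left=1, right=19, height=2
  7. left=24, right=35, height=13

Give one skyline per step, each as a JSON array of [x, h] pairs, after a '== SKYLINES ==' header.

== SKYLINES ==
[[21,7],[24,0]]
[[20,7],[24,0]]
[[20,7],[27,0]]
[[20,7],[24,18],[25,7],[27,0]]
[[4,18],[7,0],[20,7],[24,18],[25,7],[27,0]]
[[1,2],[4,18],[7,2],[19,0],[20,7],[24,18],[25,7],[27,0]]
[[1,2],[4,18],[7,2],[19,0],[20,7],[24,18],[25,13],[35,0]]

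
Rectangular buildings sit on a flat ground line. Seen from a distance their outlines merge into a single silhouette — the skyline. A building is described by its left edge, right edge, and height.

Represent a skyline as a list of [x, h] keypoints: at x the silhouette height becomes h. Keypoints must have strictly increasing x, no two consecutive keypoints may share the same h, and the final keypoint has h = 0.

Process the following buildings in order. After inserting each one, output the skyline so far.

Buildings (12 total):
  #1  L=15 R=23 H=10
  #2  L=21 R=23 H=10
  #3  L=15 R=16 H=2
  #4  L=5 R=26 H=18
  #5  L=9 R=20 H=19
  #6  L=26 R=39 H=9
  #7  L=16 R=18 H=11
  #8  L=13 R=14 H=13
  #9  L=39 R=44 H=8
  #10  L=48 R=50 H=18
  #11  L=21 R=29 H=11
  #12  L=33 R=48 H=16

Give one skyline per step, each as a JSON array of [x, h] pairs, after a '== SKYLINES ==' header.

== SKYLINES ==
[[15,10],[23,0]]
[[15,10],[23,0]]
[[15,10],[23,0]]
[[5,18],[26,0]]
[[5,18],[9,19],[20,18],[26,0]]
[[5,18],[9,19],[20,18],[26,9],[39,0]]
[[5,18],[9,19],[20,18],[26,9],[39,0]]
[[5,18],[9,19],[20,18],[26,9],[39,0]]
[[5,18],[9,19],[20,18],[26,9],[39,8],[44,0]]
[[5,18],[9,19],[20,18],[26,9],[39,8],[44,0],[48,18],[50,0]]
[[5,18],[9,19],[20,18],[26,11],[29,9],[39,8],[44,0],[48,18],[50,0]]
[[5,18],[9,19],[20,18],[26,11],[29,9],[33,16],[48,18],[50,0]]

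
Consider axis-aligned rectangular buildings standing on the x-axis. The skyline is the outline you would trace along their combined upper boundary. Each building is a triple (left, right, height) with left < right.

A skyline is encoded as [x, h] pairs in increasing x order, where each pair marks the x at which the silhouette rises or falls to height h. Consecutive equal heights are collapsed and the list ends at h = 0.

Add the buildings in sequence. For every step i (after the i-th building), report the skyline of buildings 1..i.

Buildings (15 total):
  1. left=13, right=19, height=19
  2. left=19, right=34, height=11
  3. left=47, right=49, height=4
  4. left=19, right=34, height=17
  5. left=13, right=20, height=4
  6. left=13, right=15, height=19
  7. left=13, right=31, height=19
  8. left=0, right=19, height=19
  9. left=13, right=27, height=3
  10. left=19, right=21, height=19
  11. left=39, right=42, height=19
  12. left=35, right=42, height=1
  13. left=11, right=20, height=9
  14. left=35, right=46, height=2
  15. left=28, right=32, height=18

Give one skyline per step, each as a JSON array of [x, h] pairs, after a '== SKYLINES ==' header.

== SKYLINES ==
[[13,19],[19,0]]
[[13,19],[19,11],[34,0]]
[[13,19],[19,11],[34,0],[47,4],[49,0]]
[[13,19],[19,17],[34,0],[47,4],[49,0]]
[[13,19],[19,17],[34,0],[47,4],[49,0]]
[[13,19],[19,17],[34,0],[47,4],[49,0]]
[[13,19],[31,17],[34,0],[47,4],[49,0]]
[[0,19],[31,17],[34,0],[47,4],[49,0]]
[[0,19],[31,17],[34,0],[47,4],[49,0]]
[[0,19],[31,17],[34,0],[47,4],[49,0]]
[[0,19],[31,17],[34,0],[39,19],[42,0],[47,4],[49,0]]
[[0,19],[31,17],[34,0],[35,1],[39,19],[42,0],[47,4],[49,0]]
[[0,19],[31,17],[34,0],[35,1],[39,19],[42,0],[47,4],[49,0]]
[[0,19],[31,17],[34,0],[35,2],[39,19],[42,2],[46,0],[47,4],[49,0]]
[[0,19],[31,18],[32,17],[34,0],[35,2],[39,19],[42,2],[46,0],[47,4],[49,0]]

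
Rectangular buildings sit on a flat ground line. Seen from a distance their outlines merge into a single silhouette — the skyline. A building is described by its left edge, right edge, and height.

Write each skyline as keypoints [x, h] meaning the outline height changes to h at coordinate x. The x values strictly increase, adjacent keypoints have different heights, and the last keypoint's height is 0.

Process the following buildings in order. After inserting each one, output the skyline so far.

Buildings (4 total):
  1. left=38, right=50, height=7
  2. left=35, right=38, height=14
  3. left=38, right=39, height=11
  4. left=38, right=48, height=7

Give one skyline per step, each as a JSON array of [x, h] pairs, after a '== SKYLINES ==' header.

== SKYLINES ==
[[38,7],[50,0]]
[[35,14],[38,7],[50,0]]
[[35,14],[38,11],[39,7],[50,0]]
[[35,14],[38,11],[39,7],[50,0]]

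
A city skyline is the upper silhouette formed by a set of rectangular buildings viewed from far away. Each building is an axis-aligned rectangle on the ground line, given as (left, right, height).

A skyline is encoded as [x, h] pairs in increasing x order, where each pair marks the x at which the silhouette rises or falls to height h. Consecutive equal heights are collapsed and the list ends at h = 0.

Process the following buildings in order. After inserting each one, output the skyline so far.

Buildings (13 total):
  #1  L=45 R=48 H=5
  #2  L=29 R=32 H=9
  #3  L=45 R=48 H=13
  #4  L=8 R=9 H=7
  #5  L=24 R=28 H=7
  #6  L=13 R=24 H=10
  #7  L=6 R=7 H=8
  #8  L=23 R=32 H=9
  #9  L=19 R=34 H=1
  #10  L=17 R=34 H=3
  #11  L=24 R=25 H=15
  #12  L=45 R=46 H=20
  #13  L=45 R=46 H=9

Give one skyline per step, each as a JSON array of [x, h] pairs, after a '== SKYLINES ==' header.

== SKYLINES ==
[[45,5],[48,0]]
[[29,9],[32,0],[45,5],[48,0]]
[[29,9],[32,0],[45,13],[48,0]]
[[8,7],[9,0],[29,9],[32,0],[45,13],[48,0]]
[[8,7],[9,0],[24,7],[28,0],[29,9],[32,0],[45,13],[48,0]]
[[8,7],[9,0],[13,10],[24,7],[28,0],[29,9],[32,0],[45,13],[48,0]]
[[6,8],[7,0],[8,7],[9,0],[13,10],[24,7],[28,0],[29,9],[32,0],[45,13],[48,0]]
[[6,8],[7,0],[8,7],[9,0],[13,10],[24,9],[32,0],[45,13],[48,0]]
[[6,8],[7,0],[8,7],[9,0],[13,10],[24,9],[32,1],[34,0],[45,13],[48,0]]
[[6,8],[7,0],[8,7],[9,0],[13,10],[24,9],[32,3],[34,0],[45,13],[48,0]]
[[6,8],[7,0],[8,7],[9,0],[13,10],[24,15],[25,9],[32,3],[34,0],[45,13],[48,0]]
[[6,8],[7,0],[8,7],[9,0],[13,10],[24,15],[25,9],[32,3],[34,0],[45,20],[46,13],[48,0]]
[[6,8],[7,0],[8,7],[9,0],[13,10],[24,15],[25,9],[32,3],[34,0],[45,20],[46,13],[48,0]]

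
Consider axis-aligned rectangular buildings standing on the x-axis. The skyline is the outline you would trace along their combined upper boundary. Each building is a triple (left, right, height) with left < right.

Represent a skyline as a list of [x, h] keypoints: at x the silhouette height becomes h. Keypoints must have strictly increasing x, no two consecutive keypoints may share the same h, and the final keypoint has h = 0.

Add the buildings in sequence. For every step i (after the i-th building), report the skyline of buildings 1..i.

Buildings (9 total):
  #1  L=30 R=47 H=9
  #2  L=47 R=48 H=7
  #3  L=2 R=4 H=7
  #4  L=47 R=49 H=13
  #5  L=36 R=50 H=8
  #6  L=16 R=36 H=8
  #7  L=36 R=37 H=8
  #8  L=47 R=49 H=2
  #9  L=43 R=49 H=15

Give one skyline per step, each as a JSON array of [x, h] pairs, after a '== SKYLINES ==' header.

== SKYLINES ==
[[30,9],[47,0]]
[[30,9],[47,7],[48,0]]
[[2,7],[4,0],[30,9],[47,7],[48,0]]
[[2,7],[4,0],[30,9],[47,13],[49,0]]
[[2,7],[4,0],[30,9],[47,13],[49,8],[50,0]]
[[2,7],[4,0],[16,8],[30,9],[47,13],[49,8],[50,0]]
[[2,7],[4,0],[16,8],[30,9],[47,13],[49,8],[50,0]]
[[2,7],[4,0],[16,8],[30,9],[47,13],[49,8],[50,0]]
[[2,7],[4,0],[16,8],[30,9],[43,15],[49,8],[50,0]]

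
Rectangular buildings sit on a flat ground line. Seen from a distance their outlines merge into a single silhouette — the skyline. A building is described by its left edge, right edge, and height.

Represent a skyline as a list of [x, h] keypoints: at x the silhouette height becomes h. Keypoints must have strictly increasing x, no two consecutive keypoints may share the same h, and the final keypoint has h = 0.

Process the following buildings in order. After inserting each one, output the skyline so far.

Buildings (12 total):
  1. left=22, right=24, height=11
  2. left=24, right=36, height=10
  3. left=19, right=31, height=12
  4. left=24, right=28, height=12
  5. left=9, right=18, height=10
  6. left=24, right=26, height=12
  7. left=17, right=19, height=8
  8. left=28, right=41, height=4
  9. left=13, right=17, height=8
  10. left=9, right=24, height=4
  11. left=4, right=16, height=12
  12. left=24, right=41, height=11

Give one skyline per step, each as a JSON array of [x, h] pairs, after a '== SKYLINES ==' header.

== SKYLINES ==
[[22,11],[24,0]]
[[22,11],[24,10],[36,0]]
[[19,12],[31,10],[36,0]]
[[19,12],[31,10],[36,0]]
[[9,10],[18,0],[19,12],[31,10],[36,0]]
[[9,10],[18,0],[19,12],[31,10],[36,0]]
[[9,10],[18,8],[19,12],[31,10],[36,0]]
[[9,10],[18,8],[19,12],[31,10],[36,4],[41,0]]
[[9,10],[18,8],[19,12],[31,10],[36,4],[41,0]]
[[9,10],[18,8],[19,12],[31,10],[36,4],[41,0]]
[[4,12],[16,10],[18,8],[19,12],[31,10],[36,4],[41,0]]
[[4,12],[16,10],[18,8],[19,12],[31,11],[41,0]]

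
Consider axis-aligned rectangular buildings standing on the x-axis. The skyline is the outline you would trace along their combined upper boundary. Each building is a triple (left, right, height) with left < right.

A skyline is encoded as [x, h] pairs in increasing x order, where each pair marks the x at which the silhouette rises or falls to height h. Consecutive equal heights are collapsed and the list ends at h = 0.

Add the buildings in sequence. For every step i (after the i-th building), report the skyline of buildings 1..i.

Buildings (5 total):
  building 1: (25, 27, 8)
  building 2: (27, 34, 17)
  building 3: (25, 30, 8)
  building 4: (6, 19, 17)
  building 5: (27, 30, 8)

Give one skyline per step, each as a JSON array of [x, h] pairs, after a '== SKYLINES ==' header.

== SKYLINES ==
[[25,8],[27,0]]
[[25,8],[27,17],[34,0]]
[[25,8],[27,17],[34,0]]
[[6,17],[19,0],[25,8],[27,17],[34,0]]
[[6,17],[19,0],[25,8],[27,17],[34,0]]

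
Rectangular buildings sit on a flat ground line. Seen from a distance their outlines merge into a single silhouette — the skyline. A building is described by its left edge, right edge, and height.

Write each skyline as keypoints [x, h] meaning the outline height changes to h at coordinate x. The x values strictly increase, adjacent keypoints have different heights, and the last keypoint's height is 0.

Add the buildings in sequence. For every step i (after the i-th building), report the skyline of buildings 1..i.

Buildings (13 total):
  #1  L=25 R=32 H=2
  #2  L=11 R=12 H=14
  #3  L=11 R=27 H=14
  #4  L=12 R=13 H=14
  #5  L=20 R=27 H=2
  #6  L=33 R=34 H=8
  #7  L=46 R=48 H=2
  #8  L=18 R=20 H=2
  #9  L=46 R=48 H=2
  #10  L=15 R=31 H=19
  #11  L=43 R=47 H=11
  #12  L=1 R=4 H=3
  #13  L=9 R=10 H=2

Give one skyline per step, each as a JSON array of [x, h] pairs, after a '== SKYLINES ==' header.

== SKYLINES ==
[[25,2],[32,0]]
[[11,14],[12,0],[25,2],[32,0]]
[[11,14],[27,2],[32,0]]
[[11,14],[27,2],[32,0]]
[[11,14],[27,2],[32,0]]
[[11,14],[27,2],[32,0],[33,8],[34,0]]
[[11,14],[27,2],[32,0],[33,8],[34,0],[46,2],[48,0]]
[[11,14],[27,2],[32,0],[33,8],[34,0],[46,2],[48,0]]
[[11,14],[27,2],[32,0],[33,8],[34,0],[46,2],[48,0]]
[[11,14],[15,19],[31,2],[32,0],[33,8],[34,0],[46,2],[48,0]]
[[11,14],[15,19],[31,2],[32,0],[33,8],[34,0],[43,11],[47,2],[48,0]]
[[1,3],[4,0],[11,14],[15,19],[31,2],[32,0],[33,8],[34,0],[43,11],[47,2],[48,0]]
[[1,3],[4,0],[9,2],[10,0],[11,14],[15,19],[31,2],[32,0],[33,8],[34,0],[43,11],[47,2],[48,0]]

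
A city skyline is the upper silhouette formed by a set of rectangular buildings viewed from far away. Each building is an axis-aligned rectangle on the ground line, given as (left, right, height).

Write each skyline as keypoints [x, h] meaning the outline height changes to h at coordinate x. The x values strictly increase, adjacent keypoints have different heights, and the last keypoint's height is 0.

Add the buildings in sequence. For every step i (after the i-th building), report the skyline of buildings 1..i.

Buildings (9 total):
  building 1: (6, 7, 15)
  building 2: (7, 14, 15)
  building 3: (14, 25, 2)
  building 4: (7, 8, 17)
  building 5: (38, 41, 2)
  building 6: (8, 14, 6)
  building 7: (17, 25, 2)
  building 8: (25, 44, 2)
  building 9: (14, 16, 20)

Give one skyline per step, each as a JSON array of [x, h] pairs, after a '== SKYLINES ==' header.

== SKYLINES ==
[[6,15],[7,0]]
[[6,15],[14,0]]
[[6,15],[14,2],[25,0]]
[[6,15],[7,17],[8,15],[14,2],[25,0]]
[[6,15],[7,17],[8,15],[14,2],[25,0],[38,2],[41,0]]
[[6,15],[7,17],[8,15],[14,2],[25,0],[38,2],[41,0]]
[[6,15],[7,17],[8,15],[14,2],[25,0],[38,2],[41,0]]
[[6,15],[7,17],[8,15],[14,2],[44,0]]
[[6,15],[7,17],[8,15],[14,20],[16,2],[44,0]]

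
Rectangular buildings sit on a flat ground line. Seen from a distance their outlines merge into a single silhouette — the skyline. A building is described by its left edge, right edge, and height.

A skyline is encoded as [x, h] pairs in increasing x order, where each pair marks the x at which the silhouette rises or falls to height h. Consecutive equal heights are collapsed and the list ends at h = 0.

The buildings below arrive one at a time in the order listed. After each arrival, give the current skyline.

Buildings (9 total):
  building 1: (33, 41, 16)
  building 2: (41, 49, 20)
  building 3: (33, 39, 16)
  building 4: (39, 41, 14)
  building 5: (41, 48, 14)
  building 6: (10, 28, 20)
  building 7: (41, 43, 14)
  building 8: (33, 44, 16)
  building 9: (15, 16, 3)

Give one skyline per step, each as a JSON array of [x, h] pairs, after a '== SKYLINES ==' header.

== SKYLINES ==
[[33,16],[41,0]]
[[33,16],[41,20],[49,0]]
[[33,16],[41,20],[49,0]]
[[33,16],[41,20],[49,0]]
[[33,16],[41,20],[49,0]]
[[10,20],[28,0],[33,16],[41,20],[49,0]]
[[10,20],[28,0],[33,16],[41,20],[49,0]]
[[10,20],[28,0],[33,16],[41,20],[49,0]]
[[10,20],[28,0],[33,16],[41,20],[49,0]]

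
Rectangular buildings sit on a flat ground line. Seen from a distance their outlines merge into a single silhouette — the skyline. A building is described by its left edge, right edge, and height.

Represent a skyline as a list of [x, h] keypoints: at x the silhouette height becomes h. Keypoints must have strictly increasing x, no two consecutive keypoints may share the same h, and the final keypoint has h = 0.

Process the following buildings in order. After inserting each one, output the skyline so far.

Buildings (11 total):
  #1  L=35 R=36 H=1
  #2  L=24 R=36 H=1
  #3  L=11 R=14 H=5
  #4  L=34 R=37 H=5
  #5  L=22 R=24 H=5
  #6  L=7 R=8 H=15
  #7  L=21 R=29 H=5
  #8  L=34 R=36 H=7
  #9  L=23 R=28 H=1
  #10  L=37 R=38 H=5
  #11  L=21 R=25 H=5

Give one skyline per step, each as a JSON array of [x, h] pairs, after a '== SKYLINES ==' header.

== SKYLINES ==
[[35,1],[36,0]]
[[24,1],[36,0]]
[[11,5],[14,0],[24,1],[36,0]]
[[11,5],[14,0],[24,1],[34,5],[37,0]]
[[11,5],[14,0],[22,5],[24,1],[34,5],[37,0]]
[[7,15],[8,0],[11,5],[14,0],[22,5],[24,1],[34,5],[37,0]]
[[7,15],[8,0],[11,5],[14,0],[21,5],[29,1],[34,5],[37,0]]
[[7,15],[8,0],[11,5],[14,0],[21,5],[29,1],[34,7],[36,5],[37,0]]
[[7,15],[8,0],[11,5],[14,0],[21,5],[29,1],[34,7],[36,5],[37,0]]
[[7,15],[8,0],[11,5],[14,0],[21,5],[29,1],[34,7],[36,5],[38,0]]
[[7,15],[8,0],[11,5],[14,0],[21,5],[29,1],[34,7],[36,5],[38,0]]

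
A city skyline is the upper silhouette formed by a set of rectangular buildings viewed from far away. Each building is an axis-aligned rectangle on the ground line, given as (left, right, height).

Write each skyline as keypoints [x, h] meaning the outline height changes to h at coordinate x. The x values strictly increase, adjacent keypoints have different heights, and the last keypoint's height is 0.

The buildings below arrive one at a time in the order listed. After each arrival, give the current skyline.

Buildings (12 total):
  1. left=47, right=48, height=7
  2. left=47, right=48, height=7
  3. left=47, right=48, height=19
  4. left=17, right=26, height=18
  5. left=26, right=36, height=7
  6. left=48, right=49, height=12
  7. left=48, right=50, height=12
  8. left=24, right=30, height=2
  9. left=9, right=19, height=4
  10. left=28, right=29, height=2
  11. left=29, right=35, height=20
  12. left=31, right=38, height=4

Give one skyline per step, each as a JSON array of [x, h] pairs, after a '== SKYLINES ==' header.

== SKYLINES ==
[[47,7],[48,0]]
[[47,7],[48,0]]
[[47,19],[48,0]]
[[17,18],[26,0],[47,19],[48,0]]
[[17,18],[26,7],[36,0],[47,19],[48,0]]
[[17,18],[26,7],[36,0],[47,19],[48,12],[49,0]]
[[17,18],[26,7],[36,0],[47,19],[48,12],[50,0]]
[[17,18],[26,7],[36,0],[47,19],[48,12],[50,0]]
[[9,4],[17,18],[26,7],[36,0],[47,19],[48,12],[50,0]]
[[9,4],[17,18],[26,7],[36,0],[47,19],[48,12],[50,0]]
[[9,4],[17,18],[26,7],[29,20],[35,7],[36,0],[47,19],[48,12],[50,0]]
[[9,4],[17,18],[26,7],[29,20],[35,7],[36,4],[38,0],[47,19],[48,12],[50,0]]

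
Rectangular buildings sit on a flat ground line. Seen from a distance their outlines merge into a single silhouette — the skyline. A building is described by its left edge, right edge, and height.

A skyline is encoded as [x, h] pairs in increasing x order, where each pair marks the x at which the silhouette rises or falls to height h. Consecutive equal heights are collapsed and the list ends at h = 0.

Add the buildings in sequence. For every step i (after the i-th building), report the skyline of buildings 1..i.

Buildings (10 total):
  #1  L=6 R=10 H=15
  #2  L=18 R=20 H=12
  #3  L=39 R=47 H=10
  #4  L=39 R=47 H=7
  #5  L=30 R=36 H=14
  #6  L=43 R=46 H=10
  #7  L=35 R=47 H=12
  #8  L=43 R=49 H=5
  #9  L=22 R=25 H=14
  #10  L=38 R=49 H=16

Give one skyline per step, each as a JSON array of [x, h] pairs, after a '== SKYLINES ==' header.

== SKYLINES ==
[[6,15],[10,0]]
[[6,15],[10,0],[18,12],[20,0]]
[[6,15],[10,0],[18,12],[20,0],[39,10],[47,0]]
[[6,15],[10,0],[18,12],[20,0],[39,10],[47,0]]
[[6,15],[10,0],[18,12],[20,0],[30,14],[36,0],[39,10],[47,0]]
[[6,15],[10,0],[18,12],[20,0],[30,14],[36,0],[39,10],[47,0]]
[[6,15],[10,0],[18,12],[20,0],[30,14],[36,12],[47,0]]
[[6,15],[10,0],[18,12],[20,0],[30,14],[36,12],[47,5],[49,0]]
[[6,15],[10,0],[18,12],[20,0],[22,14],[25,0],[30,14],[36,12],[47,5],[49,0]]
[[6,15],[10,0],[18,12],[20,0],[22,14],[25,0],[30,14],[36,12],[38,16],[49,0]]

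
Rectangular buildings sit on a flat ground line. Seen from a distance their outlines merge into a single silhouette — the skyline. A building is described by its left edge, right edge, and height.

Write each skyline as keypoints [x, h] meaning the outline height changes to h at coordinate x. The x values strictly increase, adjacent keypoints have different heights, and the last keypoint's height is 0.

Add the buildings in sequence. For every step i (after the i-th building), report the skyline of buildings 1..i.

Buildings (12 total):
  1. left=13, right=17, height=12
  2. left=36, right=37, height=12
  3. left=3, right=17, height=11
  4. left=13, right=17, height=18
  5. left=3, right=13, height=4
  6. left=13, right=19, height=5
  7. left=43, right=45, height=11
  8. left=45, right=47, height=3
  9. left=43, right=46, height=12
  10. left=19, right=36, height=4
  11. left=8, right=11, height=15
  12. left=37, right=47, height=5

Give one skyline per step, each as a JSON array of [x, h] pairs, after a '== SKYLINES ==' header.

== SKYLINES ==
[[13,12],[17,0]]
[[13,12],[17,0],[36,12],[37,0]]
[[3,11],[13,12],[17,0],[36,12],[37,0]]
[[3,11],[13,18],[17,0],[36,12],[37,0]]
[[3,11],[13,18],[17,0],[36,12],[37,0]]
[[3,11],[13,18],[17,5],[19,0],[36,12],[37,0]]
[[3,11],[13,18],[17,5],[19,0],[36,12],[37,0],[43,11],[45,0]]
[[3,11],[13,18],[17,5],[19,0],[36,12],[37,0],[43,11],[45,3],[47,0]]
[[3,11],[13,18],[17,5],[19,0],[36,12],[37,0],[43,12],[46,3],[47,0]]
[[3,11],[13,18],[17,5],[19,4],[36,12],[37,0],[43,12],[46,3],[47,0]]
[[3,11],[8,15],[11,11],[13,18],[17,5],[19,4],[36,12],[37,0],[43,12],[46,3],[47,0]]
[[3,11],[8,15],[11,11],[13,18],[17,5],[19,4],[36,12],[37,5],[43,12],[46,5],[47,0]]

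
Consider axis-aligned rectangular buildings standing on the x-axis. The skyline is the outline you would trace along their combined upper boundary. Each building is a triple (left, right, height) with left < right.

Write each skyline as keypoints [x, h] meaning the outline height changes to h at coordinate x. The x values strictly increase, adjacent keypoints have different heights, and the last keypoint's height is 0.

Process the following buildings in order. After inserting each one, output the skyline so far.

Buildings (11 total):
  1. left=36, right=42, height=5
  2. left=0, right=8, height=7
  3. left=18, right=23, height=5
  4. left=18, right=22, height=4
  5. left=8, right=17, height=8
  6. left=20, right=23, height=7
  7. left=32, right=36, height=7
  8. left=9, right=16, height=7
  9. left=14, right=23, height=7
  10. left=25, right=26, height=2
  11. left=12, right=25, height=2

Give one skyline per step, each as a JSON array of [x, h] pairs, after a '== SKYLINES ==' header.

== SKYLINES ==
[[36,5],[42,0]]
[[0,7],[8,0],[36,5],[42,0]]
[[0,7],[8,0],[18,5],[23,0],[36,5],[42,0]]
[[0,7],[8,0],[18,5],[23,0],[36,5],[42,0]]
[[0,7],[8,8],[17,0],[18,5],[23,0],[36,5],[42,0]]
[[0,7],[8,8],[17,0],[18,5],[20,7],[23,0],[36,5],[42,0]]
[[0,7],[8,8],[17,0],[18,5],[20,7],[23,0],[32,7],[36,5],[42,0]]
[[0,7],[8,8],[17,0],[18,5],[20,7],[23,0],[32,7],[36,5],[42,0]]
[[0,7],[8,8],[17,7],[23,0],[32,7],[36,5],[42,0]]
[[0,7],[8,8],[17,7],[23,0],[25,2],[26,0],[32,7],[36,5],[42,0]]
[[0,7],[8,8],[17,7],[23,2],[26,0],[32,7],[36,5],[42,0]]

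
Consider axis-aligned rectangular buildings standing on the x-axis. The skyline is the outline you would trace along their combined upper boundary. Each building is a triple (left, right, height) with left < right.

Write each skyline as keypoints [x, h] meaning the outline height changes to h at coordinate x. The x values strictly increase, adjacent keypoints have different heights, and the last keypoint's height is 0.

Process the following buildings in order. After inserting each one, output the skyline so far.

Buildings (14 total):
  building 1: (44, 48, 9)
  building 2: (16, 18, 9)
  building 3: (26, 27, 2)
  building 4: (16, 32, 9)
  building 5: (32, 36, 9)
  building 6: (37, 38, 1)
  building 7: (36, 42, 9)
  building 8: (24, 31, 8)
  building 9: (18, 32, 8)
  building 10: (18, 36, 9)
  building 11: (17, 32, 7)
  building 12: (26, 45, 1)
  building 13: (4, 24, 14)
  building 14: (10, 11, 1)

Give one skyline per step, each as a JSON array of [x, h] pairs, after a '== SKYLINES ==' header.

== SKYLINES ==
[[44,9],[48,0]]
[[16,9],[18,0],[44,9],[48,0]]
[[16,9],[18,0],[26,2],[27,0],[44,9],[48,0]]
[[16,9],[32,0],[44,9],[48,0]]
[[16,9],[36,0],[44,9],[48,0]]
[[16,9],[36,0],[37,1],[38,0],[44,9],[48,0]]
[[16,9],[42,0],[44,9],[48,0]]
[[16,9],[42,0],[44,9],[48,0]]
[[16,9],[42,0],[44,9],[48,0]]
[[16,9],[42,0],[44,9],[48,0]]
[[16,9],[42,0],[44,9],[48,0]]
[[16,9],[42,1],[44,9],[48,0]]
[[4,14],[24,9],[42,1],[44,9],[48,0]]
[[4,14],[24,9],[42,1],[44,9],[48,0]]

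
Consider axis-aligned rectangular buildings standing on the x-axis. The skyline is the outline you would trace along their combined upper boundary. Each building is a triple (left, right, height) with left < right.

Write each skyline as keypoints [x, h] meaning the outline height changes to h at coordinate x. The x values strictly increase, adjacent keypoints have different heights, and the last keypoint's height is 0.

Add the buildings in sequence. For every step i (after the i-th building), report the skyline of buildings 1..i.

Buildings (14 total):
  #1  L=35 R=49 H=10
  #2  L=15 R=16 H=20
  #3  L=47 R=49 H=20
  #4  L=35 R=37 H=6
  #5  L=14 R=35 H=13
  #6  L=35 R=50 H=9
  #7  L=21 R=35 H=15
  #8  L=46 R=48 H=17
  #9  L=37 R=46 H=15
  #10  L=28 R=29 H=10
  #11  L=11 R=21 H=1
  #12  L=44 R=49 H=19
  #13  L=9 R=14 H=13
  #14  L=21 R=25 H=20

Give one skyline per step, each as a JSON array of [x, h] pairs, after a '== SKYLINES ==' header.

== SKYLINES ==
[[35,10],[49,0]]
[[15,20],[16,0],[35,10],[49,0]]
[[15,20],[16,0],[35,10],[47,20],[49,0]]
[[15,20],[16,0],[35,10],[47,20],[49,0]]
[[14,13],[15,20],[16,13],[35,10],[47,20],[49,0]]
[[14,13],[15,20],[16,13],[35,10],[47,20],[49,9],[50,0]]
[[14,13],[15,20],[16,13],[21,15],[35,10],[47,20],[49,9],[50,0]]
[[14,13],[15,20],[16,13],[21,15],[35,10],[46,17],[47,20],[49,9],[50,0]]
[[14,13],[15,20],[16,13],[21,15],[35,10],[37,15],[46,17],[47,20],[49,9],[50,0]]
[[14,13],[15,20],[16,13],[21,15],[35,10],[37,15],[46,17],[47,20],[49,9],[50,0]]
[[11,1],[14,13],[15,20],[16,13],[21,15],[35,10],[37,15],[46,17],[47,20],[49,9],[50,0]]
[[11,1],[14,13],[15,20],[16,13],[21,15],[35,10],[37,15],[44,19],[47,20],[49,9],[50,0]]
[[9,13],[15,20],[16,13],[21,15],[35,10],[37,15],[44,19],[47,20],[49,9],[50,0]]
[[9,13],[15,20],[16,13],[21,20],[25,15],[35,10],[37,15],[44,19],[47,20],[49,9],[50,0]]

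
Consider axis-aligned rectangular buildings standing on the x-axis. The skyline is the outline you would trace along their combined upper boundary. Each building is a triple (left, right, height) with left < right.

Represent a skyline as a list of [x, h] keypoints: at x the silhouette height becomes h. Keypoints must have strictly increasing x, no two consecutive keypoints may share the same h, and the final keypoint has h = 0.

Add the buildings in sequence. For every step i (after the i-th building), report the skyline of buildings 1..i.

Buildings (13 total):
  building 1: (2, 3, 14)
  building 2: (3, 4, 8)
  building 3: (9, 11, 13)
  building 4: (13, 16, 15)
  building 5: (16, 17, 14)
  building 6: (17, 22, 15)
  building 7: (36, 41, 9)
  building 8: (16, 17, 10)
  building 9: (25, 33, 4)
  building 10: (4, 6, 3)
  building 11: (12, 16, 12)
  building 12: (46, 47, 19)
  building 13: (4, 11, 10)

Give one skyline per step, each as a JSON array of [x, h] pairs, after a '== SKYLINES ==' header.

== SKYLINES ==
[[2,14],[3,0]]
[[2,14],[3,8],[4,0]]
[[2,14],[3,8],[4,0],[9,13],[11,0]]
[[2,14],[3,8],[4,0],[9,13],[11,0],[13,15],[16,0]]
[[2,14],[3,8],[4,0],[9,13],[11,0],[13,15],[16,14],[17,0]]
[[2,14],[3,8],[4,0],[9,13],[11,0],[13,15],[16,14],[17,15],[22,0]]
[[2,14],[3,8],[4,0],[9,13],[11,0],[13,15],[16,14],[17,15],[22,0],[36,9],[41,0]]
[[2,14],[3,8],[4,0],[9,13],[11,0],[13,15],[16,14],[17,15],[22,0],[36,9],[41,0]]
[[2,14],[3,8],[4,0],[9,13],[11,0],[13,15],[16,14],[17,15],[22,0],[25,4],[33,0],[36,9],[41,0]]
[[2,14],[3,8],[4,3],[6,0],[9,13],[11,0],[13,15],[16,14],[17,15],[22,0],[25,4],[33,0],[36,9],[41,0]]
[[2,14],[3,8],[4,3],[6,0],[9,13],[11,0],[12,12],[13,15],[16,14],[17,15],[22,0],[25,4],[33,0],[36,9],[41,0]]
[[2,14],[3,8],[4,3],[6,0],[9,13],[11,0],[12,12],[13,15],[16,14],[17,15],[22,0],[25,4],[33,0],[36,9],[41,0],[46,19],[47,0]]
[[2,14],[3,8],[4,10],[9,13],[11,0],[12,12],[13,15],[16,14],[17,15],[22,0],[25,4],[33,0],[36,9],[41,0],[46,19],[47,0]]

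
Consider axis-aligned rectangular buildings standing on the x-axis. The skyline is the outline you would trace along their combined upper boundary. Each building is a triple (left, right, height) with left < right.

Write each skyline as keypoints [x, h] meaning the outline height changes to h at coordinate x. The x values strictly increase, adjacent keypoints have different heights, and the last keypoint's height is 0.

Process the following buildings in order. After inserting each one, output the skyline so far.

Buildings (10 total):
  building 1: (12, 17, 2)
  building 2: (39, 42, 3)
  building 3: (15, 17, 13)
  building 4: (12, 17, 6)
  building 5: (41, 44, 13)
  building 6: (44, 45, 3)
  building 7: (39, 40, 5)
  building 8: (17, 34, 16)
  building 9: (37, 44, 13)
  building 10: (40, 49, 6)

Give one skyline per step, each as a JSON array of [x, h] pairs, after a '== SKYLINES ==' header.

== SKYLINES ==
[[12,2],[17,0]]
[[12,2],[17,0],[39,3],[42,0]]
[[12,2],[15,13],[17,0],[39,3],[42,0]]
[[12,6],[15,13],[17,0],[39,3],[42,0]]
[[12,6],[15,13],[17,0],[39,3],[41,13],[44,0]]
[[12,6],[15,13],[17,0],[39,3],[41,13],[44,3],[45,0]]
[[12,6],[15,13],[17,0],[39,5],[40,3],[41,13],[44,3],[45,0]]
[[12,6],[15,13],[17,16],[34,0],[39,5],[40,3],[41,13],[44,3],[45,0]]
[[12,6],[15,13],[17,16],[34,0],[37,13],[44,3],[45,0]]
[[12,6],[15,13],[17,16],[34,0],[37,13],[44,6],[49,0]]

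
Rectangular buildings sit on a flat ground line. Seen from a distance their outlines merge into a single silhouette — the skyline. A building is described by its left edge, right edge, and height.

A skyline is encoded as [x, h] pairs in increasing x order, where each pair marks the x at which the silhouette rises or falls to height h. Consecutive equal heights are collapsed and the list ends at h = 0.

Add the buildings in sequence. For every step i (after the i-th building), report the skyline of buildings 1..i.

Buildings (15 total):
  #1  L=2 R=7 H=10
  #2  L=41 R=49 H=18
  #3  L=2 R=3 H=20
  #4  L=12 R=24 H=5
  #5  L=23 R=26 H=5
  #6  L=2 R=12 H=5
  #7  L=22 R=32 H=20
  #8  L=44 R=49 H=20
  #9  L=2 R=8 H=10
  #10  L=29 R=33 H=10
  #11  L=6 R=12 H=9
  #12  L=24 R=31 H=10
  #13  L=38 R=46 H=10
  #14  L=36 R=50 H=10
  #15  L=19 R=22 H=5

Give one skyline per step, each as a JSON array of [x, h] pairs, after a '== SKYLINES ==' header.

== SKYLINES ==
[[2,10],[7,0]]
[[2,10],[7,0],[41,18],[49,0]]
[[2,20],[3,10],[7,0],[41,18],[49,0]]
[[2,20],[3,10],[7,0],[12,5],[24,0],[41,18],[49,0]]
[[2,20],[3,10],[7,0],[12,5],[26,0],[41,18],[49,0]]
[[2,20],[3,10],[7,5],[26,0],[41,18],[49,0]]
[[2,20],[3,10],[7,5],[22,20],[32,0],[41,18],[49,0]]
[[2,20],[3,10],[7,5],[22,20],[32,0],[41,18],[44,20],[49,0]]
[[2,20],[3,10],[8,5],[22,20],[32,0],[41,18],[44,20],[49,0]]
[[2,20],[3,10],[8,5],[22,20],[32,10],[33,0],[41,18],[44,20],[49,0]]
[[2,20],[3,10],[8,9],[12,5],[22,20],[32,10],[33,0],[41,18],[44,20],[49,0]]
[[2,20],[3,10],[8,9],[12,5],[22,20],[32,10],[33,0],[41,18],[44,20],[49,0]]
[[2,20],[3,10],[8,9],[12,5],[22,20],[32,10],[33,0],[38,10],[41,18],[44,20],[49,0]]
[[2,20],[3,10],[8,9],[12,5],[22,20],[32,10],[33,0],[36,10],[41,18],[44,20],[49,10],[50,0]]
[[2,20],[3,10],[8,9],[12,5],[22,20],[32,10],[33,0],[36,10],[41,18],[44,20],[49,10],[50,0]]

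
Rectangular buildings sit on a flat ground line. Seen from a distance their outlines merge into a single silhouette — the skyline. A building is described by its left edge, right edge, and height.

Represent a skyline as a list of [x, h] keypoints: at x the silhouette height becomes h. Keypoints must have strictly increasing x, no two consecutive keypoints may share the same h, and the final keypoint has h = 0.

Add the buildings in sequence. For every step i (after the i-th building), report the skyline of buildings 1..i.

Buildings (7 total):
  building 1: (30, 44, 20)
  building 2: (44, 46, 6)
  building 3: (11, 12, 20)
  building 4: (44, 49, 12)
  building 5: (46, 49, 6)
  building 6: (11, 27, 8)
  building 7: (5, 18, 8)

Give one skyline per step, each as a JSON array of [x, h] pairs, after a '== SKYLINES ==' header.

== SKYLINES ==
[[30,20],[44,0]]
[[30,20],[44,6],[46,0]]
[[11,20],[12,0],[30,20],[44,6],[46,0]]
[[11,20],[12,0],[30,20],[44,12],[49,0]]
[[11,20],[12,0],[30,20],[44,12],[49,0]]
[[11,20],[12,8],[27,0],[30,20],[44,12],[49,0]]
[[5,8],[11,20],[12,8],[27,0],[30,20],[44,12],[49,0]]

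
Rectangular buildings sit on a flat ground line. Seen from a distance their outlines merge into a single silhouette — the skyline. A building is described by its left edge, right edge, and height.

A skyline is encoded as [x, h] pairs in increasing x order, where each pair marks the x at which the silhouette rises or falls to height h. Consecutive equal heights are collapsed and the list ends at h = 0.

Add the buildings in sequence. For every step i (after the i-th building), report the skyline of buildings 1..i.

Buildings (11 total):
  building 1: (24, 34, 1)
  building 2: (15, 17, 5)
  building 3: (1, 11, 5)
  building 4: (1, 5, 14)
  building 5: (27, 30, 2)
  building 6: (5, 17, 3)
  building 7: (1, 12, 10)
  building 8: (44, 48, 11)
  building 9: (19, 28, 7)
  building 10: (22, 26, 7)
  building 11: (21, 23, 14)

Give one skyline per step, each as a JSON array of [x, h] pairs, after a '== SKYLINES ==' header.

== SKYLINES ==
[[24,1],[34,0]]
[[15,5],[17,0],[24,1],[34,0]]
[[1,5],[11,0],[15,5],[17,0],[24,1],[34,0]]
[[1,14],[5,5],[11,0],[15,5],[17,0],[24,1],[34,0]]
[[1,14],[5,5],[11,0],[15,5],[17,0],[24,1],[27,2],[30,1],[34,0]]
[[1,14],[5,5],[11,3],[15,5],[17,0],[24,1],[27,2],[30,1],[34,0]]
[[1,14],[5,10],[12,3],[15,5],[17,0],[24,1],[27,2],[30,1],[34,0]]
[[1,14],[5,10],[12,3],[15,5],[17,0],[24,1],[27,2],[30,1],[34,0],[44,11],[48,0]]
[[1,14],[5,10],[12,3],[15,5],[17,0],[19,7],[28,2],[30,1],[34,0],[44,11],[48,0]]
[[1,14],[5,10],[12,3],[15,5],[17,0],[19,7],[28,2],[30,1],[34,0],[44,11],[48,0]]
[[1,14],[5,10],[12,3],[15,5],[17,0],[19,7],[21,14],[23,7],[28,2],[30,1],[34,0],[44,11],[48,0]]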